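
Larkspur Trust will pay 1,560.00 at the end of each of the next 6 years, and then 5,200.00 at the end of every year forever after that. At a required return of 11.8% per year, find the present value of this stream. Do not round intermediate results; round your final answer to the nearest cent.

PV of 6-year annuity: 1,560.00 × [1 − (1+0.118)^−6] / 0.118 = 6450.29064
Perpetuity value at year 6: 5,200.00 / 0.118 = 44067.79661
PV of perpetuity: 44067.79661 / (1+0.118)^6 = 22566.82780
Total PV = 6450.29064 + 22566.82780 = 29017.11845

29017.12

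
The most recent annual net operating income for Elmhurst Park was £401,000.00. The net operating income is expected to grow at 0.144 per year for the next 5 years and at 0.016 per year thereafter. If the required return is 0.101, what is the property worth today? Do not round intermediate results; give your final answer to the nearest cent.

£8057655.11

D_1 = 458744.00000
D_2 = 524803.13600
D_3 = 600374.78758
D_4 = 686828.75700
D_5 = 785732.09800
Terminal value at year 5: TV = D_5×(1+g_2)/(r−g_2) = 798303.81157/0.085 = 9391809.54790
P_0 = D_1/(1+r)^1 + D_2/(1+r)^2 + D_3/(1+r)^3 + D_4/(1+r)^4 + D_5/(1+r)^5 + TV/(1+r)^5
    = 416661.21708 + 432934.08931 + 449842.50515 + 467411.28601 + 485666.22270 + 5805139.79135 = 8057655.11161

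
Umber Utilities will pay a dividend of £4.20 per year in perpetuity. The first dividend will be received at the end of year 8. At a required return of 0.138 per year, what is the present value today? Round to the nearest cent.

£12.31

Value at end of year 7: C / r = £4.20 / 0.138 = £30.4348
Discount to today: PV = £30.4348 / (1 + 0.138)^7 = £30.4348 / 2.471700 = £12.31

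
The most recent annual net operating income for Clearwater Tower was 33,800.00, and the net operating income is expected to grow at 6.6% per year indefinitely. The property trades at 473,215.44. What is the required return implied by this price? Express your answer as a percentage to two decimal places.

14.21%

D₁ = 33,800.00 × 1.066 = 36,030.8000
P = D₁/(r − g) ⇒ r = D₁/P + g = 36,030.8000/473,215.44 + 0.066 = 0.076140 + 0.066 = 0.142140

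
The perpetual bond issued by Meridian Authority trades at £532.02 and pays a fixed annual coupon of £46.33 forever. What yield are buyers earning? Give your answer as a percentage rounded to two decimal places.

P = C/r ⇒ r = C/P = £46.33/£532.02 = 0.087083

8.71%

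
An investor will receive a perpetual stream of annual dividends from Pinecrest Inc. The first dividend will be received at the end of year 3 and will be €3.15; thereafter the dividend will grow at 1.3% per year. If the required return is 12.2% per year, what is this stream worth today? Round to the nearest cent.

€22.96

Value at end of year 2: C₁ / (r − g) = €3.15 / (0.122 − 0.013) = €28.8991
Discount to today: PV = €28.8991 / (1 + 0.122)^2 = €28.8991 / 1.258884 = €22.96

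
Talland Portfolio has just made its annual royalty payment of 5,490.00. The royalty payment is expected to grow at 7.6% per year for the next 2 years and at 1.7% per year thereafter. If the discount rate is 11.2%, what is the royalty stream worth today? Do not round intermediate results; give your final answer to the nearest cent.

65480.67

D_1 = 5907.24000
D_2 = 6356.19024
Terminal value at year 2: TV = D_2×(1+g_2)/(r−g_2) = 6464.24547/0.095 = 68044.68920
P_0 = D_1/(1+r)^1 + D_2/(1+r)^2 + TV/(1+r)^2
    = 5312.26619 + 5140.28635 + 55028.11805 = 65480.67058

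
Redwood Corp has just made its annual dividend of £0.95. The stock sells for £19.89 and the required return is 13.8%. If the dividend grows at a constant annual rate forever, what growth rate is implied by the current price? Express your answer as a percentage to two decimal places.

8.61%

P = D₀(1+g)/(r−g) ⇒ P(r−g) = D₀(1+g) ⇒ g(P+D₀) = P·r − D₀
g = (P·r − D₀)/(P + D₀) = (£19.89×0.138 − £0.95) / (£19.89 + £0.95) = 0.086124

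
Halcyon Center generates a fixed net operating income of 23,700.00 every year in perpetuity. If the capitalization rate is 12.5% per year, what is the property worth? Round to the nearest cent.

Level perpetuity: PV = C / r = 23,700.00 / 0.125 = 189,600.00

189600.00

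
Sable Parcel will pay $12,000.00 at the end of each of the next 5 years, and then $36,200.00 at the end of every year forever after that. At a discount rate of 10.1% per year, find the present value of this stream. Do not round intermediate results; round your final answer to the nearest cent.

$266912.68

PV of 5-year annuity: $12,000.00 × [1 − (1+0.101)^−5] / 0.101 = 45373.46917
Perpetuity value at year 5: $36,200.00 / 0.101 = 358415.84158
PV of perpetuity: 358415.84158 / (1+0.101)^5 = 221539.20959
Total PV = 45373.46917 + 221539.20959 = 266912.67876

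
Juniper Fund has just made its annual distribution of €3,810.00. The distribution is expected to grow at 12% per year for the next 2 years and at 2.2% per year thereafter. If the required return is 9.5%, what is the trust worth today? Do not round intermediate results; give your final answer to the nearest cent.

€63686.37

D_1 = 4267.20000
D_2 = 4779.26400
Terminal value at year 2: TV = D_2×(1+g_2)/(r−g_2) = 4884.40781/0.073 = 66909.69600
P_0 = D_1/(1+r)^1 + D_2/(1+r)^2 + TV/(1+r)^2
    = 3896.98630 + 3985.95859 + 55803.42028 = 63686.36517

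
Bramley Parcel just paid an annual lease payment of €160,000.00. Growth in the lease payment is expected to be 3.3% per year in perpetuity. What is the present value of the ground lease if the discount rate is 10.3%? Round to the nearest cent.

€2361142.86

D₁ = D₀ × (1 + g) = €160,000.00 × 1.033 = €165,280.0000
Growing perpetuity: P = D₁ / (r − g) = €165,280.0000 / (0.103 − 0.033) = €2,361,142.86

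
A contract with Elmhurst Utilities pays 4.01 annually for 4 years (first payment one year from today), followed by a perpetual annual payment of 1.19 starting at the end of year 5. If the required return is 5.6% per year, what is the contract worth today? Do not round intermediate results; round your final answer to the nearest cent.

PV of 4-year annuity: 4.01 × [1 − (1+0.056)^−4] / 0.056 = 14.02330
Perpetuity value at year 4: 1.19 / 0.056 = 21.25000
PV of perpetuity: 21.25000 / (1+0.056)^4 = 17.08847
Total PV = 14.02330 + 17.08847 = 31.11177

31.11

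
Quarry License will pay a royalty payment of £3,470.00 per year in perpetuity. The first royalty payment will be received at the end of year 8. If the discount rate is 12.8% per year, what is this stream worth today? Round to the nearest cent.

£11666.91

Value at end of year 7: C / r = £3,470.00 / 0.128 = £27,109.3750
Discount to today: PV = £27,109.3750 / (1 + 0.128)^7 = £27,109.3750 / 2.323612 = £11,666.91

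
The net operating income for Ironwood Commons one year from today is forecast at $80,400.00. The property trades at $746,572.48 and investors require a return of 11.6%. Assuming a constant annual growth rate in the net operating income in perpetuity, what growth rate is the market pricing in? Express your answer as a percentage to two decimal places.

0.83%

P = D₁/(r−g) ⇒ g = r − D₁/P = 0.116 − $80,400.00/$746,572.48 = 0.008308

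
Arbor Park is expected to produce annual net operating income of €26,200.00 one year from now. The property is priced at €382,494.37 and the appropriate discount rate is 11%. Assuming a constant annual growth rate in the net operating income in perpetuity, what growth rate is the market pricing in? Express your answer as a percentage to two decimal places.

P = D₁/(r−g) ⇒ g = r − D₁/P = 0.11 − €26,200.00/€382,494.37 = 0.041502

4.15%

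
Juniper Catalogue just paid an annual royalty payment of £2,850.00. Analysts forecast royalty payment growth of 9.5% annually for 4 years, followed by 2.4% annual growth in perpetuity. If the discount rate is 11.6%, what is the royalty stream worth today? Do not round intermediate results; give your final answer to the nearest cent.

D_1 = 3120.75000
D_2 = 3417.22125
D_3 = 3741.85727
D_4 = 4097.33371
Terminal value at year 4: TV = D_4×(1+g_2)/(r−g_2) = 4195.66972/0.092 = 45605.10563
P_0 = D_1/(1+r)^1 + D_2/(1+r)^2 + D_3/(1+r)^3 + D_4/(1+r)^4 + TV/(1+r)^4
    = 2796.37097 + 2743.75108 + 2692.12136 + 2641.46316 + 29400.63345 = 40274.34002

£40274.34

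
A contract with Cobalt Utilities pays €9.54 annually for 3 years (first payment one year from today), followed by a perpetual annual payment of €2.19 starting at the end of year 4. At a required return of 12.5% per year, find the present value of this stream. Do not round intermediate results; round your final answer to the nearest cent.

€35.02

PV of 3-year annuity: €9.54 × [1 − (1+0.125)^−3] / 0.125 = 22.71802
Perpetuity value at year 3: €2.19 / 0.125 = 17.52000
PV of perpetuity: 17.52000 / (1+0.125)^3 = 12.30486
Total PV = 22.71802 + 12.30486 = 35.02288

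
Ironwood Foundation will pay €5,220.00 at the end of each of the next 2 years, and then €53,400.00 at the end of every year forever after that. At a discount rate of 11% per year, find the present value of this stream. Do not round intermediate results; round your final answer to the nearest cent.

PV of 2-year annuity: €5,220.00 × [1 − (1+0.11)^−2] / 0.11 = 8939.37180
Perpetuity value at year 2: €53,400.00 / 0.11 = 485454.54545
PV of perpetuity: 485454.54545 / (1+0.11)^2 = 394005.79941
Total PV = 8939.37180 + 394005.79941 = 402945.17122

€402945.17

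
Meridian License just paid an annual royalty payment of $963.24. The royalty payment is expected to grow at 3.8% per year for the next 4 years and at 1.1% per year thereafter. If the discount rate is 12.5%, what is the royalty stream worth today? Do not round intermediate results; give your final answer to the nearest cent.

D_1 = 999.84312
D_2 = 1037.83716
D_3 = 1077.27497
D_4 = 1118.21142
Terminal value at year 4: TV = D_4×(1+g_2)/(r−g_2) = 1130.51175/0.114 = 9916.76969
P_0 = D_1/(1+r)^1 + D_2/(1+r)^2 + D_3/(1+r)^3 + D_4/(1+r)^4 + TV/(1+r)^4
    = 888.74944 + 820.01948 + 756.60464 + 698.09388 + 6190.99050 = 9354.45795

$9354.46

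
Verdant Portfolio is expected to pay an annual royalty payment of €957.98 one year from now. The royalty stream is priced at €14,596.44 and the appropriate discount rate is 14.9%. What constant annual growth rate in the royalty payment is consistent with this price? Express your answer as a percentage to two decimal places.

P = D₁/(r−g) ⇒ g = r − D₁/P = 0.149 − €957.98/€14,596.44 = 0.083369

8.34%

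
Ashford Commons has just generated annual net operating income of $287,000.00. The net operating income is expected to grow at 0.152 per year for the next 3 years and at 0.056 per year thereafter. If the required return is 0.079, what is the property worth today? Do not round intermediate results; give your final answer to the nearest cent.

$17019401.00

D_1 = 330624.00000
D_2 = 380878.84800
D_3 = 438772.43290
Terminal value at year 3: TV = D_3×(1+g_2)/(r−g_2) = 463343.68914/0.023 = 20145377.78862
P_0 = D_1/(1+r)^1 + D_2/(1+r)^2 + D_3/(1+r)^3 + TV/(1+r)^3
    = 306417.05283 + 327147.77095 + 349281.03071 + 16036555.14911 = 17019401.00359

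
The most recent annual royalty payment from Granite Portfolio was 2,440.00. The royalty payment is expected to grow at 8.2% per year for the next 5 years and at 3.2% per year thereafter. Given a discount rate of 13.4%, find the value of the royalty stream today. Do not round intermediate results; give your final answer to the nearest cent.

30143.56

D_1 = 2640.08000
D_2 = 2856.56656
D_3 = 3090.80502
D_4 = 3344.25103
D_5 = 3618.47961
Terminal value at year 5: TV = D_5×(1+g_2)/(r−g_2) = 3734.27096/0.102 = 36610.49962
P_0 = D_1/(1+r)^1 + D_2/(1+r)^2 + D_3/(1+r)^3 + D_4/(1+r)^4 + D_5/(1+r)^5 + TV/(1+r)^5
    = 2328.11287 + 2221.35638 + 2119.49524 + 2022.30498 + 1929.57142 + 19522.72258 = 30143.56346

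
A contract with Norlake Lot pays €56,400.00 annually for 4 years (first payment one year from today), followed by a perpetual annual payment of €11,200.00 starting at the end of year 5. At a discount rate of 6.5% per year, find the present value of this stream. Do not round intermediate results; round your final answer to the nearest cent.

PV of 4-year annuity: €56,400.00 × [1 − (1+0.065)^−4] / 0.065 = 193215.04113
Perpetuity value at year 4: €11,200.00 / 0.065 = 172307.69231
PV of perpetuity: 172307.69231 / (1+0.065)^4 = 133938.74797
Total PV = 193215.04113 + 133938.74797 = 327153.78910

€327153.79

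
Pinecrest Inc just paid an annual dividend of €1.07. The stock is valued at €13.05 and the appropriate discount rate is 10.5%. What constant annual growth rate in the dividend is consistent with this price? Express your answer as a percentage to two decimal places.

P = D₀(1+g)/(r−g) ⇒ P(r−g) = D₀(1+g) ⇒ g(P+D₀) = P·r − D₀
g = (P·r − D₀)/(P + D₀) = (€13.05×0.105 − €1.07) / (€13.05 + €1.07) = 0.021264

2.13%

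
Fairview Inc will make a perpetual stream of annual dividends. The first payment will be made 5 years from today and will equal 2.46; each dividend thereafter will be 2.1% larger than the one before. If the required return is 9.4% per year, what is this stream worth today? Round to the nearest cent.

23.53

Value at end of year 4: C₁ / (r − g) = 2.46 / (0.094 − 0.021) = 33.6986
Discount to today: PV = 33.6986 / (1 + 0.094)^4 = 33.6986 / 1.432416 = 23.53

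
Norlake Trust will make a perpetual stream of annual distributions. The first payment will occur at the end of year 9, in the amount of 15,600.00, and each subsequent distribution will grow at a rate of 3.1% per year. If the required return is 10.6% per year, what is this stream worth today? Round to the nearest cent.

92901.41

Value at end of year 8: C₁ / (r − g) = 15,600.00 / (0.106 − 0.031) = 208,000.0000
Discount to today: PV = 208,000.0000 / (1 + 0.106)^8 = 208,000.0000 / 2.238933 = 92,901.41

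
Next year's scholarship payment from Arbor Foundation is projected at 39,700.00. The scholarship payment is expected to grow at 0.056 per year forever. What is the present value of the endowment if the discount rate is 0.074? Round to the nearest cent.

2205555.56

Growing perpetuity: P = D₁ / (r − g) = 39,700.0000 / (0.074 − 0.056) = 2,205,555.56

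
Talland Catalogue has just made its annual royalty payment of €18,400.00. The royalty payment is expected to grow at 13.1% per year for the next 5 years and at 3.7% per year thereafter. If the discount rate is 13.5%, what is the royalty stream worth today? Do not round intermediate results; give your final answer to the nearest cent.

€282327.14

D_1 = 20810.40000
D_2 = 23536.56240
D_3 = 26619.85207
D_4 = 30107.05270
D_5 = 34051.07660
Terminal value at year 5: TV = D_5×(1+g_2)/(r−g_2) = 35310.96643/0.098 = 360315.98402
P_0 = D_1/(1+r)^1 + D_2/(1+r)^2 + D_3/(1+r)^3 + D_4/(1+r)^4 + D_5/(1+r)^5 + TV/(1+r)^5
    = 18335.15419 + 18270.53690 + 18206.14734 + 18141.98471 + 18078.04820 + 191295.26514 = 282327.13648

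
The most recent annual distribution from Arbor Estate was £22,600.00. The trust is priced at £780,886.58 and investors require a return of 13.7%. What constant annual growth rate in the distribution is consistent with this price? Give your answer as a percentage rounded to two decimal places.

10.50%

P = D₀(1+g)/(r−g) ⇒ P(r−g) = D₀(1+g) ⇒ g(P+D₀) = P·r − D₀
g = (P·r − D₀)/(P + D₀) = (£780,886.58×0.137 − £22,600.00) / (£780,886.58 + £22,600.00) = 0.105019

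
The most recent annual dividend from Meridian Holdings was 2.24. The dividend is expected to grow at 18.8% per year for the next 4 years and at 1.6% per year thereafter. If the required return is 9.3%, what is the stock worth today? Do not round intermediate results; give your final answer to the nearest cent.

52.33

D_1 = 2.66112
D_2 = 3.16141
D_3 = 3.75576
D_4 = 4.46184
Terminal value at year 4: TV = D_4×(1+g_2)/(r−g_2) = 4.53323/0.077 = 58.87308
P_0 = D_1/(1+r)^1 + D_2/(1+r)^2 + D_3/(1+r)^3 + D_4/(1+r)^4 + TV/(1+r)^4
    = 2.43469 + 2.64631 + 2.87632 + 3.12632 + 41.25116 = 52.33479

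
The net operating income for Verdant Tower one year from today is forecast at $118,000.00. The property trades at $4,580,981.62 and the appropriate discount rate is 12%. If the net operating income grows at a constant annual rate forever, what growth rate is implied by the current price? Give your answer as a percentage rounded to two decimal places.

P = D₁/(r−g) ⇒ g = r − D₁/P = 0.12 − $118,000.00/$4,580,981.62 = 0.094241

9.42%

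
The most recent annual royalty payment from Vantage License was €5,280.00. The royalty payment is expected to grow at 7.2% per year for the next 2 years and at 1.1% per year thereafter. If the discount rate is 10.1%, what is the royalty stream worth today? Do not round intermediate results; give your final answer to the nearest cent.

€66375.07

D_1 = 5660.16000
D_2 = 6067.69152
Terminal value at year 2: TV = D_2×(1+g_2)/(r−g_2) = 6134.43613/0.09 = 68160.40141
P_0 = D_1/(1+r)^1 + D_2/(1+r)^2 + TV/(1+r)^2
    = 5140.92643 + 5005.51602 + 56228.62991 = 66375.07236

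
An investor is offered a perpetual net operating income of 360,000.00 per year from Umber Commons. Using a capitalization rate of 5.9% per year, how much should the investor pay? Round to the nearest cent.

Level perpetuity: PV = C / r = 360,000.00 / 0.059 = 6,101,694.92

6101694.92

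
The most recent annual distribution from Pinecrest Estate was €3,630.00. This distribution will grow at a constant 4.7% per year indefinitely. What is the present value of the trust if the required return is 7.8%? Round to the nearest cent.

D₁ = D₀ × (1 + g) = €3,630.00 × 1.047 = €3,800.6100
Growing perpetuity: P = D₁ / (r − g) = €3,800.6100 / (0.078 − 0.047) = €122,600.32

€122600.32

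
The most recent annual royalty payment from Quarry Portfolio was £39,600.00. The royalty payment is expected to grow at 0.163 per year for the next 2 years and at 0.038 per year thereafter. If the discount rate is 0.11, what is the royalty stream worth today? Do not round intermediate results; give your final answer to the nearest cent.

D_1 = 46054.80000
D_2 = 53561.73240
Terminal value at year 2: TV = D_2×(1+g_2)/(r−g_2) = 55597.07823/0.072 = 772181.64210
P_0 = D_1/(1+r)^1 + D_2/(1+r)^2 + TV/(1+r)^2
    = 41490.81081 + 43471.90358 + 626719.94327 = 711682.65766

£711682.66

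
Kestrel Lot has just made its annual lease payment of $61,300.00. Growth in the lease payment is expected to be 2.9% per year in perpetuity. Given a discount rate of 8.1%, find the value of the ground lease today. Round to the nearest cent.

$1213032.69

D₁ = D₀ × (1 + g) = $61,300.00 × 1.029 = $63,077.7000
Growing perpetuity: P = D₁ / (r − g) = $63,077.7000 / (0.081 − 0.029) = $1,213,032.69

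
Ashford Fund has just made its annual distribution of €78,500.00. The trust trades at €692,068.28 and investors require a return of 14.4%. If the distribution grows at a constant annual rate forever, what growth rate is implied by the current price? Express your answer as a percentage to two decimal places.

2.75%

P = D₀(1+g)/(r−g) ⇒ P(r−g) = D₀(1+g) ⇒ g(P+D₀) = P·r − D₀
g = (P·r − D₀)/(P + D₀) = (€692,068.28×0.144 − €78,500.00) / (€692,068.28 + €78,500.00) = 0.027457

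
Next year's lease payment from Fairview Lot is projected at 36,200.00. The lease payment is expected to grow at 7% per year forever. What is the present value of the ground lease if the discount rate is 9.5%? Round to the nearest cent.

Growing perpetuity: P = D₁ / (r − g) = 36,200.0000 / (0.095 − 0.07) = 1,448,000.00

1448000.00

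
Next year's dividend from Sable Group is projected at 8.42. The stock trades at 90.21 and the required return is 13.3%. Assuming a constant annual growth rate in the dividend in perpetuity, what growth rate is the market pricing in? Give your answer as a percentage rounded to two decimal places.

P = D₁/(r−g) ⇒ g = r − D₁/P = 0.133 − 8.42/90.21 = 0.039662

3.97%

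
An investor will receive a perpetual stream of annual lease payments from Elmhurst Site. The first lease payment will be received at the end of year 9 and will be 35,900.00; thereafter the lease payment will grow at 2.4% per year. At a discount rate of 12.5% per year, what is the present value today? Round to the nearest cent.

Value at end of year 8: C₁ / (r − g) = 35,900.00 / (0.125 − 0.024) = 355,445.5446
Discount to today: PV = 355,445.5446 / (1 + 0.125)^8 = 355,445.5446 / 2.565785 = 138,532.89

138532.89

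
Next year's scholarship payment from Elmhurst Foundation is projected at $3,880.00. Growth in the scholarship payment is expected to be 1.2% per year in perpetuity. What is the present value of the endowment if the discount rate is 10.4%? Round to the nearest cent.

Growing perpetuity: P = D₁ / (r − g) = $3,880.0000 / (0.104 − 0.012) = $42,173.91

$42173.91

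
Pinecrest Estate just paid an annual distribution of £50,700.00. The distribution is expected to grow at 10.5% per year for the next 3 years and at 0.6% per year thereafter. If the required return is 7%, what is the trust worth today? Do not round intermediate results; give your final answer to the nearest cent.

D_1 = 56023.50000
D_2 = 61905.96750
D_3 = 68406.09409
Terminal value at year 3: TV = D_3×(1+g_2)/(r−g_2) = 68816.53065/0.064 = 1075258.29144
P_0 = D_1/(1+r)^1 + D_2/(1+r)^2 + D_3/(1+r)^3 + TV/(1+r)^3
    = 52358.41121 + 54071.06953 + 55839.74937 + 877731.06041 = 1040000.29052

£1040000.29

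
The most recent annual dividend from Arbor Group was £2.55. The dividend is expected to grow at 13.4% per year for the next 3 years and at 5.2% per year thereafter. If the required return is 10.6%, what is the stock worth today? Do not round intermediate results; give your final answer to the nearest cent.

£61.59

D_1 = 2.89170
D_2 = 3.27919
D_3 = 3.71860
Terminal value at year 3: TV = D_3×(1+g_2)/(r−g_2) = 3.91197/0.054 = 72.44382
P_0 = D_1/(1+r)^1 + D_2/(1+r)^2 + D_3/(1+r)^3 + TV/(1+r)^3
    = 2.61456 + 2.68075 + 2.74862 + 53.54710 = 61.59102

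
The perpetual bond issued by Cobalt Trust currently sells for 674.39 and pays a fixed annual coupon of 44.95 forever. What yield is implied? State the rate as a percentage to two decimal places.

6.67%

P = C/r ⇒ r = C/P = 44.95/674.39 = 0.066653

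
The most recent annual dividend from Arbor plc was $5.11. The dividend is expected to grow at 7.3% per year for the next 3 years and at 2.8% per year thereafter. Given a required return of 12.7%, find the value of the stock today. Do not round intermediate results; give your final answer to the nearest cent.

D_1 = 5.48303
D_2 = 5.88329
D_3 = 6.31277
Terminal value at year 3: TV = D_3×(1+g_2)/(r−g_2) = 6.48953/0.099 = 65.55080
P_0 = D_1/(1+r)^1 + D_2/(1+r)^2 + D_3/(1+r)^3 + TV/(1+r)^3
    = 4.86516 + 4.63204 + 4.41010 + 45.79375 = 59.70105

$59.70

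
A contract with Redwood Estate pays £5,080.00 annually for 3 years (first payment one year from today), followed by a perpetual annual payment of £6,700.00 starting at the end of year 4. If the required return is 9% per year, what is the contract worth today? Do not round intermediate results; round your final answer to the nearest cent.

PV of 3-year annuity: £5,080.00 × [1 − (1+0.09)^−3] / 0.09 = 12858.97690
Perpetuity value at year 3: £6,700.00 / 0.09 = 74444.44444
PV of perpetuity: 74444.44444 / (1+0.09)^3 = 57484.77018
Total PV = 12858.97690 + 57484.77018 = 70343.74709

£70343.75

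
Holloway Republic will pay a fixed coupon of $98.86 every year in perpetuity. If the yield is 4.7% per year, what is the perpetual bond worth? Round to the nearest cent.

$2103.40

Level perpetuity: PV = C / r = $98.86 / 0.047 = $2,103.40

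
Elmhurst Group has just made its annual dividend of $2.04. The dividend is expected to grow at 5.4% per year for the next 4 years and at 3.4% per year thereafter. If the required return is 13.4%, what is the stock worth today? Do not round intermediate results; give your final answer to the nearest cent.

D_1 = 2.15016
D_2 = 2.26627
D_3 = 2.38865
D_4 = 2.51763
Terminal value at year 4: TV = D_4×(1+g_2)/(r−g_2) = 2.60323/0.1 = 26.03234
P_0 = D_1/(1+r)^1 + D_2/(1+r)^2 + D_3/(1+r)^3 + D_4/(1+r)^4 + TV/(1+r)^4
    = 1.89608 + 1.76232 + 1.63800 + 1.52244 + 15.74204 = 22.56088

$22.56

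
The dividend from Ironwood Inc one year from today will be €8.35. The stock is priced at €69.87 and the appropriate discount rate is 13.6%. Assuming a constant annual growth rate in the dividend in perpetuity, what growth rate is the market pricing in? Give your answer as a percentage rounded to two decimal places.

1.65%

P = D₁/(r−g) ⇒ g = r − D₁/P = 0.136 − €8.35/€69.87 = 0.016492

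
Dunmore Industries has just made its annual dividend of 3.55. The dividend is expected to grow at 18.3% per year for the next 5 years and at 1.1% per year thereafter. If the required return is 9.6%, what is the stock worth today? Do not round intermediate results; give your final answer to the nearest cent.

D_1 = 4.19965
D_2 = 4.96819
D_3 = 5.87736
D_4 = 6.95292
D_5 = 8.22531
Terminal value at year 5: TV = D_5×(1+g_2)/(r−g_2) = 8.31578/0.085 = 97.83276
P_0 = D_1/(1+r)^1 + D_2/(1+r)^2 + D_3/(1+r)^3 + D_4/(1+r)^4 + D_5/(1+r)^5 + TV/(1+r)^5
    = 3.83180 + 4.13596 + 4.46427 + 4.81865 + 5.20115 + 61.86308 = 84.31491

84.31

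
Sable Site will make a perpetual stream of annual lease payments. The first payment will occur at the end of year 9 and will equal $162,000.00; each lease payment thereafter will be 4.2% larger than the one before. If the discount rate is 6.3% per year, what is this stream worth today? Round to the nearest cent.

$4731835.12

Value at end of year 8: C₁ / (r − g) = $162,000.00 / (0.063 − 0.042) = $7,714,285.7143
Discount to today: PV = $7,714,285.7143 / (1 + 0.063)^8 = $7,714,285.7143 / 1.630295 = $4,731,835.12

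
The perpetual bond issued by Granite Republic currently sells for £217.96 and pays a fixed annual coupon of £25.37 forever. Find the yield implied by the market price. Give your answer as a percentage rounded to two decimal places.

11.64%

P = C/r ⇒ r = C/P = £25.37/£217.96 = 0.116398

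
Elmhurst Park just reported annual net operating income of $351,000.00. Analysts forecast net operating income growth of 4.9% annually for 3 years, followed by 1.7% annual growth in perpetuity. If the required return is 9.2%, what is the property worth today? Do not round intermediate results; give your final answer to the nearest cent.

D_1 = 368199.00000
D_2 = 386240.75100
D_3 = 405166.54780
Terminal value at year 3: TV = D_3×(1+g_2)/(r−g_2) = 412054.37911/0.075 = 5494058.38815
P_0 = D_1/(1+r)^1 + D_2/(1+r)^2 + D_3/(1+r)^3 + TV/(1+r)^3
    = 337178.57143 + 323901.39325 + 311147.03436 + 4219153.78589 = 5191380.78493

$5191380.78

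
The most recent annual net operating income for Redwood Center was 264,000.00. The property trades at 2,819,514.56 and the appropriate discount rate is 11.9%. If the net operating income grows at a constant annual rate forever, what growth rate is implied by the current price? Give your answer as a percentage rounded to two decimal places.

P = D₀(1+g)/(r−g) ⇒ P(r−g) = D₀(1+g) ⇒ g(P+D₀) = P·r − D₀
g = (P·r − D₀)/(P + D₀) = (2,819,514.56×0.119 − 264,000.00) / (2,819,514.56 + 264,000.00) = 0.023195

2.32%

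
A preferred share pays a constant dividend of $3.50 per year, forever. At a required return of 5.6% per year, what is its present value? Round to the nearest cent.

Level perpetuity: PV = C / r = $3.50 / 0.056 = $62.50

$62.50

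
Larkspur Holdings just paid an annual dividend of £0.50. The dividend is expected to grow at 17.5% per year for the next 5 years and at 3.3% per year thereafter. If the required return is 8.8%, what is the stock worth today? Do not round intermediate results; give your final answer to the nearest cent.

D_1 = 0.58750
D_2 = 0.69031
D_3 = 0.81112
D_4 = 0.95306
D_5 = 1.11985
Terminal value at year 5: TV = D_5×(1+g_2)/(r−g_2) = 1.15680/0.055 = 21.03279
P_0 = D_1/(1+r)^1 + D_2/(1+r)^2 + D_3/(1+r)^3 + D_4/(1+r)^4 + D_5/(1+r)^5 + TV/(1+r)^5
    = 0.53998 + 0.58316 + 0.62979 + 0.68015 + 0.73454 + 13.79598 = 16.96360

£16.96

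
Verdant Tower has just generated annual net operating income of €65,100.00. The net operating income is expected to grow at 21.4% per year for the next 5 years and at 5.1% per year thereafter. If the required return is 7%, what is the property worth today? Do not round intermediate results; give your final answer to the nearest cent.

D_1 = 79031.40000
D_2 = 95944.11960
D_3 = 116476.16119
D_4 = 141402.05969
D_5 = 171662.10046
Terminal value at year 5: TV = D_5×(1+g_2)/(r−g_2) = 180416.86759/0.019 = 9495624.60986
P_0 = D_1/(1+r)^1 + D_2/(1+r)^2 + D_3/(1+r)^3 + D_4/(1+r)^4 + D_5/(1+r)^5 + TV/(1+r)^5
    = 73861.12150 + 83801.30981 + 95079.24309 + 107874.95431 + 122392.70517 + 6770249.11239 = 7253258.44627

€7253258.45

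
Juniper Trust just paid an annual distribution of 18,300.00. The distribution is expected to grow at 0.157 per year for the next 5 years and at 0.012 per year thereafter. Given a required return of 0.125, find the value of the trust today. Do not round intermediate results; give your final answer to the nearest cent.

D_1 = 21173.10000
D_2 = 24497.27670
D_3 = 28343.34914
D_4 = 32793.25496
D_5 = 37941.79599
Terminal value at year 5: TV = D_5×(1+g_2)/(r−g_2) = 38397.09754/0.113 = 339797.32334
P_0 = D_1/(1+r)^1 + D_2/(1+r)^2 + D_3/(1+r)^3 + D_4/(1+r)^4 + D_5/(1+r)^5 + TV/(1+r)^5
    = 18820.53333 + 19355.87295 + 19906.44000 + 20472.66763 + 21055.00128 + 188563.37434 = 288173.88953

288173.89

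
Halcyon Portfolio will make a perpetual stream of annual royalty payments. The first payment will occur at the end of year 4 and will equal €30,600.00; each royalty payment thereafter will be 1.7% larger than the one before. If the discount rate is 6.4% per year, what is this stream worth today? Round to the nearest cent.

€540503.72

Value at end of year 3: C₁ / (r − g) = €30,600.00 / (0.064 − 0.017) = €651,063.8298
Discount to today: PV = €651,063.8298 / (1 + 0.064)^3 = €651,063.8298 / 1.204550 = €540,503.72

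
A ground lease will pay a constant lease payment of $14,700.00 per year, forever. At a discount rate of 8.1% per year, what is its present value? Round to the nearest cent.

$181481.48

Level perpetuity: PV = C / r = $14,700.00 / 0.081 = $181,481.48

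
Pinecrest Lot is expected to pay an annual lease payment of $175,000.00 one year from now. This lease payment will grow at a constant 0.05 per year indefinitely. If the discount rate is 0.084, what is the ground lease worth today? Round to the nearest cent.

Growing perpetuity: P = D₁ / (r − g) = $175,000.0000 / (0.084 − 0.05) = $5,147,058.82

$5147058.82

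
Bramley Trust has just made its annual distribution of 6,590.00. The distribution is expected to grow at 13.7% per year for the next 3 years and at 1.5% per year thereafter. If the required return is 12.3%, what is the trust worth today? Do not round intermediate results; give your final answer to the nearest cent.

84546.15

D_1 = 7492.83000
D_2 = 8519.34771
D_3 = 9686.49835
Terminal value at year 3: TV = D_3×(1+g_2)/(r−g_2) = 9831.79582/0.108 = 91035.14650
P_0 = D_1/(1+r)^1 + D_2/(1+r)^2 + D_3/(1+r)^3 + TV/(1+r)^3
    = 6672.15494 + 6755.33408 + 6839.55017 + 64279.10581 = 84546.14500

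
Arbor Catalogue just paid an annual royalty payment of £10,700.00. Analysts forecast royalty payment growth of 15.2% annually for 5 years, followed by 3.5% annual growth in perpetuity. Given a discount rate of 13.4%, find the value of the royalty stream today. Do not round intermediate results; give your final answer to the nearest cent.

D_1 = 12326.40000
D_2 = 14200.01280
D_3 = 16358.41475
D_4 = 18844.89379
D_5 = 21709.31764
Terminal value at year 5: TV = D_5×(1+g_2)/(r−g_2) = 22469.14376/0.099 = 226961.04808
P_0 = D_1/(1+r)^1 + D_2/(1+r)^2 + D_3/(1+r)^3 + D_4/(1+r)^4 + D_5/(1+r)^5 + TV/(1+r)^5
    = 10869.84127 + 11042.37843 + 11217.65428 + 11395.71229 + 11576.59661 + 121028.05544 = 177130.23832

£177130.24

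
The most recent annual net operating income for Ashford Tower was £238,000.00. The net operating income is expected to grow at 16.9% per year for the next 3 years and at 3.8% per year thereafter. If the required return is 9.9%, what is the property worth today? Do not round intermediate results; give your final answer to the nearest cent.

£5682984.71

D_1 = 278222.00000
D_2 = 325241.51800
D_3 = 380207.33454
Terminal value at year 3: TV = D_3×(1+g_2)/(r−g_2) = 394655.21325/0.061 = 6469757.59434
P_0 = D_1/(1+r)^1 + D_2/(1+r)^2 + D_3/(1+r)^3 + TV/(1+r)^3
    = 253159.23567 + 269284.02775 + 286435.87665 + 4874105.57317 = 5682984.71324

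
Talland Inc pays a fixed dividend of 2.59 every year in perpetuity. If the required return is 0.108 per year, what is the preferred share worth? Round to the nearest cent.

23.98

Level perpetuity: PV = C / r = 2.59 / 0.108 = 23.98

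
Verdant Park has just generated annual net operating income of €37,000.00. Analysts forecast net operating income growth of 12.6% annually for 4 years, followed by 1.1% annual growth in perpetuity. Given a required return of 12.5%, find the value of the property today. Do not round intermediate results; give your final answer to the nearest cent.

D_1 = 41662.00000
D_2 = 46911.41200
D_3 = 52822.24991
D_4 = 59477.85340
Terminal value at year 4: TV = D_4×(1+g_2)/(r−g_2) = 60132.10979/0.114 = 527474.64727
P_0 = D_1/(1+r)^1 + D_2/(1+r)^2 + D_3/(1+r)^3 + D_4/(1+r)^4 + TV/(1+r)^4
    = 37032.88889 + 37065.80701 + 37098.75440 + 37131.73107 + 329299.82551 = 477629.00688

€477629.01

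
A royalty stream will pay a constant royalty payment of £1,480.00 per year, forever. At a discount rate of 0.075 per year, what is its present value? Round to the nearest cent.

£19733.33

Level perpetuity: PV = C / r = £1,480.00 / 0.075 = £19,733.33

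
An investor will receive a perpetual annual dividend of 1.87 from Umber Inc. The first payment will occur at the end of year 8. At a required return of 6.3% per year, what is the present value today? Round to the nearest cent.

19.35

Value at end of year 7: C / r = 1.87 / 0.063 = 29.6825
Discount to today: PV = 29.6825 / (1 + 0.063)^7 = 29.6825 / 1.533673 = 19.35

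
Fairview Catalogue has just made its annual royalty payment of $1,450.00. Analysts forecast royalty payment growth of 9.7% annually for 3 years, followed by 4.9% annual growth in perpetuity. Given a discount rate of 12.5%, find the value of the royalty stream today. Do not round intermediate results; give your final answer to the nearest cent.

$22693.37

D_1 = 1590.65000
D_2 = 1744.94305
D_3 = 1914.20253
Terminal value at year 3: TV = D_3×(1+g_2)/(r−g_2) = 2007.99845/0.076 = 26421.03223
P_0 = D_1/(1+r)^1 + D_2/(1+r)^2 + D_3/(1+r)^3 + TV/(1+r)^3
    = 1413.91111 + 1378.72043 + 1344.40561 + 18556.33539 = 22693.37256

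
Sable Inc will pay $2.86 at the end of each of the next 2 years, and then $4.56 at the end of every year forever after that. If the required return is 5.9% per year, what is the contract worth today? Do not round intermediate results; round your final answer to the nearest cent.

PV of 2-year annuity: $2.86 × [1 − (1+0.059)^−2] / 0.059 = 5.25086
Perpetuity value at year 2: $4.56 / 0.059 = 77.28814
PV of perpetuity: 77.28814 / (1+0.059)^2 = 68.91613
Total PV = 5.25086 + 68.91613 = 74.16699

$74.17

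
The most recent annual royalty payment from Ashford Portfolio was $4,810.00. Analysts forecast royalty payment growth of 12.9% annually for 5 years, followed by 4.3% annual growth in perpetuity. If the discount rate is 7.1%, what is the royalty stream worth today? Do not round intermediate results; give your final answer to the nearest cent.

$261486.12

D_1 = 5430.49000
D_2 = 6131.02321
D_3 = 6921.92520
D_4 = 7814.85356
D_5 = 8822.96966
Terminal value at year 5: TV = D_5×(1+g_2)/(r−g_2) = 9202.35736/0.028 = 328655.61999
P_0 = D_1/(1+r)^1 + D_2/(1+r)^2 + D_3/(1+r)^3 + D_4/(1+r)^4 + D_5/(1+r)^5 + TV/(1+r)^5
    = 5070.48553 + 5345.07765 + 5634.54030 + 5939.67881 + 6261.34208 + 233234.99265 = 261486.11702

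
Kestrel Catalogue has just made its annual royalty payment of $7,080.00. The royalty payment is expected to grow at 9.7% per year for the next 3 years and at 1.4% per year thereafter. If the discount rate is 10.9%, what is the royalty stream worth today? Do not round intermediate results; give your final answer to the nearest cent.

D_1 = 7766.76000
D_2 = 8520.13572
D_3 = 9346.58888
Terminal value at year 3: TV = D_3×(1+g_2)/(r−g_2) = 9477.44113/0.095 = 99762.53820
P_0 = D_1/(1+r)^1 + D_2/(1+r)^2 + D_3/(1+r)^3 + TV/(1+r)^3
    = 7003.39044 + 6927.60984 + 6852.64923 + 73143.01389 = 93926.66341

$93926.66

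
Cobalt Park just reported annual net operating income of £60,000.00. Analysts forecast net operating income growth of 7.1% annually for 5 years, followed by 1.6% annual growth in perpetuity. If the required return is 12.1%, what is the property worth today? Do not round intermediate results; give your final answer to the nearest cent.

£724307.62

D_1 = 64260.00000
D_2 = 68822.46000
D_3 = 73708.85466
D_4 = 78942.18334
D_5 = 84547.07836
Terminal value at year 5: TV = D_5×(1+g_2)/(r−g_2) = 85899.83161/0.105 = 818093.63440
P_0 = D_1/(1+r)^1 + D_2/(1+r)^2 + D_3/(1+r)^3 + D_4/(1+r)^4 + D_5/(1+r)^5 + TV/(1+r)^5
    = 57323.81802 + 54767.00187 + 52324.22748 + 49990.40823 + 47760.68441 + 462141.47959 = 724307.61960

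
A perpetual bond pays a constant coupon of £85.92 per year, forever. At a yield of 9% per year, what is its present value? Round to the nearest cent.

£954.67

Level perpetuity: PV = C / r = £85.92 / 0.09 = £954.67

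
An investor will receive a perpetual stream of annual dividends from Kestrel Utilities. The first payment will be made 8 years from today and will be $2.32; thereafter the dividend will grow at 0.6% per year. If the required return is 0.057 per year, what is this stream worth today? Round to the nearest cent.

Value at end of year 7: C₁ / (r − g) = $2.32 / (0.057 − 0.006) = $45.4902
Discount to today: PV = $45.4902 / (1 + 0.057)^7 = $45.4902 / 1.474093 = $30.86

$30.86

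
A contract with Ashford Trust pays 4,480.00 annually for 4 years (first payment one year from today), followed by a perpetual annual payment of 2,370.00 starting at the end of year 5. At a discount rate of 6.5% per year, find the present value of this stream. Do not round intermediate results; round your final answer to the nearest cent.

PV of 4-year annuity: 4,480.00 × [1 − (1+0.065)^−4] / 0.065 = 15347.57774
Perpetuity value at year 4: 2,370.00 / 0.065 = 36461.53846
PV of perpetuity: 36461.53846 / (1+0.065)^4 = 28342.39578
Total PV = 15347.57774 + 28342.39578 = 43689.97351

43689.97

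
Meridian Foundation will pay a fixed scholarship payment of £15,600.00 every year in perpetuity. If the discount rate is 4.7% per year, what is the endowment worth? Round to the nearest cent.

£331914.89

Level perpetuity: PV = C / r = £15,600.00 / 0.047 = £331,914.89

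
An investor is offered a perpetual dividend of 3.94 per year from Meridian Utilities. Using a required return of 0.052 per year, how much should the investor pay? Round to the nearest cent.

Level perpetuity: PV = C / r = 3.94 / 0.052 = 75.77

75.77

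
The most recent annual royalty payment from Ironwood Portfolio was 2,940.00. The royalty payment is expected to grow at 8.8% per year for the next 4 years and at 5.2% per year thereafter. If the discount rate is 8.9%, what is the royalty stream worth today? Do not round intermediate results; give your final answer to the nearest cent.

95017.76

D_1 = 3198.72000
D_2 = 3480.20736
D_3 = 3786.46561
D_4 = 4119.67458
Terminal value at year 4: TV = D_4×(1+g_2)/(r−g_2) = 4333.89766/0.037 = 117132.36917
P_0 = D_1/(1+r)^1 + D_2/(1+r)^2 + D_3/(1+r)^3 + D_4/(1+r)^4 + TV/(1+r)^4
    = 2937.30028 + 2934.60303 + 2931.90826 + 2929.21597 + 83284.73507 = 95017.76261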